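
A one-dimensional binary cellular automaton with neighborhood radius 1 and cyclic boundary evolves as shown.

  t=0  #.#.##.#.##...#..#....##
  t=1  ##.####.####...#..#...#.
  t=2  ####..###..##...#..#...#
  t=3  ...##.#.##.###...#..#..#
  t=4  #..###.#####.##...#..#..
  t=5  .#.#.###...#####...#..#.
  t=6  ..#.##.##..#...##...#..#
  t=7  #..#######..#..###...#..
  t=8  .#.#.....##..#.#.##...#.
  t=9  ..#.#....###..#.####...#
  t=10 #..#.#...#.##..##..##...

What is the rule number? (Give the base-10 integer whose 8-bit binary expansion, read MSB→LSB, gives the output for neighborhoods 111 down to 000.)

  nb ###: next=.  (t=0,i=23, bit7=0)
  nb ##.: next=#  (t=0,i=0, bit6=1)
  nb #.#: next=#  (t=0,i=1, bit5=1)
  nb #..: next=#  (t=0,i=11, bit4=1)
  nb .##: next=#  (t=0,i=4, bit3=1)
  nb .#.: next=.  (t=0,i=2, bit2=0)
  nb ..#: next=.  (t=0,i=13, bit1=0)
  nb ...: next=.  (t=0,i=12, bit0=0)
  bits 01111000 = 120

120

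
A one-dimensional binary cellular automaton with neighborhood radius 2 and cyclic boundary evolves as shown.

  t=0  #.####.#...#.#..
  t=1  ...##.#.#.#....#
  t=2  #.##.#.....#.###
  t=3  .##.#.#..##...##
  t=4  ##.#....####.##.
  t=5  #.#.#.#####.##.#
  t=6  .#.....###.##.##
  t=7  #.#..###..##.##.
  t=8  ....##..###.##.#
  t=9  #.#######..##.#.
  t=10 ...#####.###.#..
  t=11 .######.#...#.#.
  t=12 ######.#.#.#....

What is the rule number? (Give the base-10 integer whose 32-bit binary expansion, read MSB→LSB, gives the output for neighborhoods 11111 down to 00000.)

  #####|#  b31=1 t=5,i=8
  ####.|#  b30=1 t=0,i=4
  ###.#|.  b29=0 t=0,i=5
  ###..|.  b28=0 t=7,i=7
  ##.##|#  b27=1 t=2,i=1
  ##.#.|#  b26=1 t=0,i=6
  ##..#|#  b25=1 t=7,i=8
  ##...|#  b24=1 t=3,i=11
  #.###|.  b23=0 t=0,i=2
  #.##.|#  b22=1 t=2,i=2
  #.#.#|.  b21=0 t=1,i=6
  #.#..|.  b20=0 t=0,i=7
  #..##|#  b19=1 t=3,i=8
  #..#.|#  b18=1 t=0,i=15
  #...#|.  b17=0 t=0,i=9
  #....|.  b16=0 t=1,i=12
  .####|#  b15=1 t=0,i=3
  .###.|.  b14=0 t=6,i=8
  .##.#|.  b13=0 t=1,i=4
  .##..|#  b12=1 t=3,i=10
  .#.##|.  b11=0 t=0,i=1
  .#.#.|.  b10=0 t=0,i=12
  .#..#|.  b9=0 t=0,i=14
  .#...|#  b8=1 t=0,i=8
  ..###|#  b7=1 t=4,i=8
  ..##.|#  b6=1 t=1,i=3
  ..#.#|.  b5=0 t=0,i=0
  ..#..|#  b4=1 t=1,i=15
  ...##|#  b3=1 t=1,i=2
  ...#.|#  b2=1 t=0,i=10
  ....#|#  b1=1 t=1,i=13
  .....|.  b0=0 t=2,i=8
  bits 11001111010011001001000111011110 = 3477901790

3477901790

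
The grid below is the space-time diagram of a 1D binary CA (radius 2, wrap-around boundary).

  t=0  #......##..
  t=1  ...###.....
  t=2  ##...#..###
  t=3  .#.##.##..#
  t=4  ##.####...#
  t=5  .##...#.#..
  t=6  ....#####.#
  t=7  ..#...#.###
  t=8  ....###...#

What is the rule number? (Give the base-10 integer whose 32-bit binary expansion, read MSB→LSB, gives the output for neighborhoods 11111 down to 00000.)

  #####|#  b31=1 t=2,i=10
  ####.|.  b30=0 t=2,i=0
  ###.#|#  b29=1 t=4,i=1
  ###..|#  b28=1 t=1,i=5
  ##.##|#  b27=1 t=3,i=5
  ##.#.|#  b26=1 t=6,i=9
  ##..#|.  b25=0 t=0,i=9
  ##...|.  b24=0 t=1,i=6
  #.###|.  b23=0 t=4,i=3
  #.##.|#  b22=1 t=3,i=3
  #.#.#|#  b21=1 t=3,i=1
  #.#..|#  b20=1 t=5,i=8
  #..##|#  b19=1 t=2,i=7
  #..#.|.  b18=0 t=0,i=10
  #...#|#  b17=1 t=2,i=3
  #....|.  b16=0 t=0,i=2
  .####|.  b15=0 t=2,i=9
  .###.|.  b14=0 t=1,i=4
  .##.#|#  b13=1 t=3,i=4
  .##..|.  b12=0 t=0,i=8
  .#.##|.  b11=0 t=3,i=2
  .#.#.|#  b10=1 t=3,i=0
  .#..#|#  b9=1 t=2,i=6
  .#...|.  b8=0 t=0,i=1
  ..###|.  b7=0 t=1,i=3
  ..##.|.  b6=0 t=0,i=7
  ..#.#|#  b5=1 t=3,i=10
  ..#..|.  b4=0 t=0,i=0
  ...##|.  b3=0 t=0,i=6
  ...#.|#  b2=1 t=2,i=4
  ....#|#  b1=1 t=0,i=5
  .....|#  b0=1 t=0,i=3
  bits 10111100011110100010011000100111 = 3162121767

3162121767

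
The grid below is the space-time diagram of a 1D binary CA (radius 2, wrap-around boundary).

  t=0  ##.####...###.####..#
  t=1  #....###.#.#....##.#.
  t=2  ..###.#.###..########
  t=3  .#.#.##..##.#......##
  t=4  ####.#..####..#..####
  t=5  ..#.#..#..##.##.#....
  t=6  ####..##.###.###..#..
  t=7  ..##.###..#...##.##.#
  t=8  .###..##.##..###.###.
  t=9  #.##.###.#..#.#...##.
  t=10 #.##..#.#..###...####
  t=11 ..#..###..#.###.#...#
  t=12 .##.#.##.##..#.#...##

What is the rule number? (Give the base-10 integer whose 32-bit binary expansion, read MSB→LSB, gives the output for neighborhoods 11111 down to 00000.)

  ##### -> .   bit 31 = 0  t=2,i=15
  ####. -> #   bit 30 = 1  t=0,i=5
  ###.# -> .   bit 29 = 0  t=0,i=1
  ###.. -> #   bit 28 = 1  t=0,i=6
  ##.## -> .   bit 27 = 0  t=0,i=2
  ##.#. -> #   bit 26 = 1  t=1,i=8
  ##..# -> .   bit 25 = 0  t=0,i=18
  ##... -> #   bit 24 = 1  t=0,i=7
  #.### -> .   bit 23 = 0  t=0,i=3
  #.##. -> #   bit 22 = 1  t=3,i=5
  #.#.# -> #   bit 21 = 1  t=1,i=9
  #.#.. -> .   bit 20 = 0  t=1,i=0
  #..## -> #   bit 19 = 1  t=0,i=19
  #..#. -> #   bit 18 = 1  t=4,i=13
  #...# -> .   bit 17 = 0  t=0,i=8
  #.... -> #   bit 16 = 1  t=1,i=2
  .#### -> .   bit 15 = 0  t=0,i=4
  .###. -> #   bit 14 = 1  t=0,i=0
  .##.# -> #   bit 13 = 1  t=1,i=17
  .##.. -> .   bit 12 = 0  t=3,i=6
  .#.## -> .   bit 11 = 0  t=2,i=7
  .#.#. -> #   bit 10 = 1  t=1,i=10
  .#..# -> .   bit 9 = 0  t=4,i=6
  .#... -> .   bit 8 = 0  t=1,i=1
  ..### -> .   bit 7 = 0  t=0,i=10
  ..##. -> #   bit 6 = 1  t=1,i=16
  ..#.# -> #   bit 5 = 1  t=5,i=2
  ..#.. -> #   bit 4 = 1  t=4,i=14
  ...## -> #   bit 3 = 1  t=0,i=9
  ...#. -> #   bit 2 = 1  t=5,i=1
  ....# -> #   bit 1 = 1  t=1,i=3
  ..... -> .   bit 0 = 0  t=3,i=15
  bits 01010101011011010110010001111110 = 1433232510

1433232510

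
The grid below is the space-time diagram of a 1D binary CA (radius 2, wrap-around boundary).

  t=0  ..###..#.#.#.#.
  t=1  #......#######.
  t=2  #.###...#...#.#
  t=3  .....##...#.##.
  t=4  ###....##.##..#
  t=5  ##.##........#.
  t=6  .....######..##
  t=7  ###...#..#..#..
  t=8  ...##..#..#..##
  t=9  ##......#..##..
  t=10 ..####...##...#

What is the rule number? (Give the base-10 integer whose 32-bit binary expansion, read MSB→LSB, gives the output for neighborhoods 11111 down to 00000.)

1161530913

  nb #####: next=.  (t=1,i=9, bit31=0)
  nb ####.: next=#  (t=1,i=12, bit30=1)
  nb ###.#: next=.  (t=1,i=13, bit29=0)
  nb ###..: next=.  (t=0,i=4, bit28=0)
  nb ##.##: next=.  (t=2,i=1, bit27=0)
  nb ##.#.: next=#  (t=1,i=14, bit26=1)
  nb ##..#: next=.  (t=0,i=5, bit25=0)
  nb ##...: next=#  (t=2,i=5, bit24=1)
  nb #.###: next=.  (t=2,i=2, bit23=0)
  nb #.##.: next=.  (t=2,i=14, bit22=0)
  nb #.#.#: next=#  (t=0,i=9, bit21=1)
  nb #.#..: next=#  (t=0,i=13, bit20=1)
  nb #..##: next=#  (t=4,i=13, bit19=1)
  nb #..#.: next=.  (t=0,i=6, bit18=0)
  nb #...#: next=#  (t=0,i=0, bit17=1)
  nb #....: next=#  (t=1,i=2, bit16=1)
  nb .####: next=#  (t=1,i=8, bit15=1)
  nb .###.: next=.  (t=0,i=3, bit14=0)
  nb .##.#: next=.  (t=2,i=0, bit13=0)
  nb .##..: next=.  (t=3,i=6, bit12=0)
  nb .#.##: next=#  (t=2,i=13, bit11=1)
  nb .#.#.: next=#  (t=0,i=8, bit10=1)
  nb .#..#: next=#  (t=7,i=7, bit9=1)
  nb .#...: next=.  (t=0,i=14, bit8=0)
  nb ..###: next=.  (t=0,i=2, bit7=0)
  nb ..##.: next=.  (t=3,i=5, bit6=0)
  nb ..#.#: next=#  (t=0,i=7, bit5=1)
  nb ..#..: next=.  (t=2,i=8, bit4=0)
  nb ...##: next=.  (t=0,i=1, bit3=0)
  nb ...#.: next=.  (t=2,i=7, bit2=0)
  nb ....#: next=.  (t=1,i=5, bit1=0)
  nb .....: next=#  (t=1,i=3, bit0=1)
  bits 01000101001110111000111000100001 = 1161530913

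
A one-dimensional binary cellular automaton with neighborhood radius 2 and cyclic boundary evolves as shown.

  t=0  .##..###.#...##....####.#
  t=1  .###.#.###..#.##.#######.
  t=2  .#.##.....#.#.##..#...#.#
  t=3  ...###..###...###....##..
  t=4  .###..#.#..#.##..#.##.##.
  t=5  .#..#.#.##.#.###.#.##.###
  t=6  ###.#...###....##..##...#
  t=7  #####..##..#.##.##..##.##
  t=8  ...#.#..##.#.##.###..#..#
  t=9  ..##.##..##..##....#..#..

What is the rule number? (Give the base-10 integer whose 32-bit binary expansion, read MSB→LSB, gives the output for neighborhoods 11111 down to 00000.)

1733341870

  [31] ##### => .  t=1,i=19
  [30] ####. => #  t=0,i=21
  [29] ###.# => #  t=0,i=7
  [28] ###.. => .  t=1,i=9
  [27] ##.## => .  t=1,i=16
  [26] ##.#. => #  t=0,i=8
  [25] ##..# => #  t=0,i=3
  [24] ##... => #  t=0,i=15
  [23] #.### => .  t=1,i=7
  [22] #.##. => #  t=0,i=1
  [21] #.#.# => .  t=0,i=24
  [20] #.#.. => #  t=0,i=9
  [19] #..## => .  t=0,i=4
  [18] #..#. => .  t=1,i=11
  [17] #...# => .  t=0,i=11
  [16] #.... => .  t=0,i=16
  [15] .#### => #  t=0,i=20
  [14] .###. => .  t=0,i=6
  [13] .##.# => #  t=1,i=15
  [12] .##.. => #  t=0,i=2
  [11] .#.## => .  t=0,i=0
  [10] .#.#. => .  t=2,i=0
  [9] .#..# => #  t=4,i=9
  [8] .#... => .  t=0,i=10
  [7] ..### => #  t=0,i=5
  [6] ..##. => .  t=0,i=13
  [5] ..#.# => #  t=1,i=12
  [4] ..#.. => .  t=2,i=18
  [3] ...## => #  t=0,i=12
  [2] ...#. => #  t=2,i=9
  [1] ....# => #  t=0,i=17
  [0] ..... => .  t=2,i=7
  bits 01100111010100001011001010101110 = 1733341870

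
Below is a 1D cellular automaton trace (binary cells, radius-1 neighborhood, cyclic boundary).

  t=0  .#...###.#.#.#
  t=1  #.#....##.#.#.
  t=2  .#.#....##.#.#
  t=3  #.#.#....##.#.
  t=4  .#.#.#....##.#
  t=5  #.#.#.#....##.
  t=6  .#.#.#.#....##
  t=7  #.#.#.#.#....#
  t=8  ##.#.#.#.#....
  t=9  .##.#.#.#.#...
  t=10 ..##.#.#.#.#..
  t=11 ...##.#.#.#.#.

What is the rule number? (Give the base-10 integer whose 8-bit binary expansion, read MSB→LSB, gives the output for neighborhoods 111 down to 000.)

  nb ###: next=.  (t=0,i=6, bit7=0)
  nb ##.: next=#  (t=0,i=7, bit6=1)
  nb #.#: next=#  (t=0,i=0, bit5=1)
  nb #..: next=#  (t=0,i=2, bit4=1)
  nb .##: next=.  (t=0,i=5, bit3=0)
  nb .#.: next=.  (t=0,i=1, bit2=0)
  nb ..#: next=.  (t=0,i=4, bit1=0)
  nb ...: next=.  (t=0,i=3, bit0=0)
  bits 01110000 = 112

112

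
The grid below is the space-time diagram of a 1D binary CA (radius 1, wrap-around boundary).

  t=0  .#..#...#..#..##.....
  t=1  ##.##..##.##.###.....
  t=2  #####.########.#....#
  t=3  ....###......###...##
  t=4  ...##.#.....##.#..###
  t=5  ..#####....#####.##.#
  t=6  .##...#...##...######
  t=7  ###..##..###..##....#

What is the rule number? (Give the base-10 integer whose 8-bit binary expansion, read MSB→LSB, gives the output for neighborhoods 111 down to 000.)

  nb ###: next=.  (t=1,i=14, bit7=0)
  nb ##.: next=#  (t=0,i=15, bit6=1)
  nb #.#: next=#  (t=1,i=2, bit5=1)
  nb #..: next=.  (t=0,i=2, bit4=0)
  nb .##: next=#  (t=0,i=14, bit3=1)
  nb .#.: next=#  (t=0,i=1, bit2=1)
  nb ..#: next=#  (t=0,i=0, bit1=1)
  nb ...: next=.  (t=0,i=6, bit0=0)
  bits 01101110 = 110

110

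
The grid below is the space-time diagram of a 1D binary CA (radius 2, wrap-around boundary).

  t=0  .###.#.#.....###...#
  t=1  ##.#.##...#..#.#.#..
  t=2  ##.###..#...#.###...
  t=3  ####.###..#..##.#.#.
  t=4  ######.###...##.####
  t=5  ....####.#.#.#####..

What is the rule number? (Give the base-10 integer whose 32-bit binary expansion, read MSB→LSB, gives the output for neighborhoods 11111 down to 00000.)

2061937857

  #####|.  b31=0 t=4,i=0
  ####.|#  b30=1 t=3,i=2
  ###.#|#  b29=1 t=0,i=3
  ###..|#  b28=1 t=0,i=15
  ##.##|#  b27=1 t=2,i=2
  ##.#.|.  b26=0 t=0,i=4
  ##..#|#  b25=1 t=2,i=6
  ##...|.  b24=0 t=0,i=16
  #.###|#  b23=1 t=0,i=1
  #.##.|#  b22=1 t=1,i=5
  #.#.#|#  b21=1 t=0,i=5
  #.#..|.  b20=0 t=0,i=7
  #..##|.  b19=0 t=1,i=19
  #..#.|#  b18=1 t=1,i=12
  #...#|#  b17=1 t=0,i=17
  #....|.  b16=0 t=0,i=9
  .####|#  b15=1 t=3,i=1
  .###.|.  b14=0 t=0,i=2
  .##.#|#  b13=1 t=1,i=1
  .##..|.  b12=0 t=1,i=6
  .#.##|#  b11=1 t=0,i=0
  .#.#.|#  b10=1 t=0,i=6
  .#..#|.  b9=0 t=1,i=11
  .#...|.  b8=0 t=0,i=8
  ..###|#  b7=1 t=0,i=13
  ..##.|#  b6=1 t=1,i=0
  ..#.#|.  b5=0 t=0,i=19
  ..#..|.  b4=0 t=1,i=10
  ...##|.  b3=0 t=0,i=12
  ...#.|.  b2=0 t=0,i=18
  ....#|.  b1=0 t=0,i=11
  .....|#  b0=1 t=0,i=10
  bits 01111010111001101010110011000001 = 2061937857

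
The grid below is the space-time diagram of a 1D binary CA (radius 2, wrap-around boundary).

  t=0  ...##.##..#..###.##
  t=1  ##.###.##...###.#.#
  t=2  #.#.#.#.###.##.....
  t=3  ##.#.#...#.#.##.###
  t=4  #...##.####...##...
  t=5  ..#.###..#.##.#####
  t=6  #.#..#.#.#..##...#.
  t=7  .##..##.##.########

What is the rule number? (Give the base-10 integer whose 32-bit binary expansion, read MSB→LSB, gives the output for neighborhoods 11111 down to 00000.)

1260025063

  ##### -> .   bit 31 = 0  t=3,i=18
  ####. -> #   bit 30 = 1  t=3,i=0
  ###.# -> .   bit 29 = 0  t=0,i=15
  ###.. -> .   bit 28 = 0  t=4,i=10
  ##.## -> #   bit 27 = 1  t=0,i=5
  ##.#. -> .   bit 26 = 0  t=1,i=15
  ##..# -> #   bit 25 = 1  t=0,i=8
  ##... -> #   bit 24 = 1  t=0,i=0
  #.### -> .   bit 23 = 0  t=1,i=3
  #.##. -> .   bit 22 = 0  t=0,i=6
  #.#.# -> .   bit 21 = 0  t=1,i=16
  #.#.. -> #   bit 20 = 1  t=3,i=5
  #..## -> #   bit 19 = 1  t=0,i=12
  #..#. -> .   bit 18 = 0  t=0,i=9
  #...# -> #   bit 17 = 1  t=0,i=1
  #.... -> .   bit 16 = 0  t=2,i=15
  .#### -> .   bit 15 = 0  t=3,i=17
  .###. -> #   bit 14 = 1  t=0,i=14
  .##.# -> #   bit 13 = 1  t=0,i=4
  .##.. -> #   bit 12 = 1  t=0,i=7
  .#.## -> .   bit 11 = 0  t=1,i=17
  .#.#. -> #   bit 10 = 1  t=2,i=1
  .#..# -> .   bit 9 = 0  t=0,i=11
  .#... -> .   bit 8 = 0  t=3,i=6
  ..### -> #   bit 7 = 1  t=0,i=13
  ..##. -> #   bit 6 = 1  t=0,i=3
  ..#.# -> #   bit 5 = 1  t=2,i=0
  ..#.. -> .   bit 4 = 0  t=0,i=10
  ...## -> .   bit 3 = 0  t=0,i=2
  ...#. -> #   bit 2 = 1  t=2,i=18
  ....# -> #   bit 1 = 1  t=2,i=17
  ..... -> #   bit 0 = 1  t=2,i=16
  bits 01001011000110100111010011100111 = 1260025063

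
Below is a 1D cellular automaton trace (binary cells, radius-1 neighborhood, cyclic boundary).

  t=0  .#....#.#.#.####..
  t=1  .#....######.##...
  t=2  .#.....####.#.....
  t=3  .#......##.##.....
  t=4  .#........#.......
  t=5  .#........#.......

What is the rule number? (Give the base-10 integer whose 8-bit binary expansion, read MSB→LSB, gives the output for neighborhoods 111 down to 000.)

  nb ###: next=#  (t=0,i=13, bit7=1)
  nb ##.: next=.  (t=0,i=15, bit6=0)
  nb #.#: next=#  (t=0,i=7, bit5=1)
  nb #..: next=.  (t=0,i=2, bit4=0)
  nb .##: next=.  (t=0,i=12, bit3=0)
  nb .#.: next=#  (t=0,i=1, bit2=1)
  nb ..#: next=.  (t=0,i=0, bit1=0)
  nb ...: next=.  (t=0,i=3, bit0=0)
  bits 10100100 = 164

164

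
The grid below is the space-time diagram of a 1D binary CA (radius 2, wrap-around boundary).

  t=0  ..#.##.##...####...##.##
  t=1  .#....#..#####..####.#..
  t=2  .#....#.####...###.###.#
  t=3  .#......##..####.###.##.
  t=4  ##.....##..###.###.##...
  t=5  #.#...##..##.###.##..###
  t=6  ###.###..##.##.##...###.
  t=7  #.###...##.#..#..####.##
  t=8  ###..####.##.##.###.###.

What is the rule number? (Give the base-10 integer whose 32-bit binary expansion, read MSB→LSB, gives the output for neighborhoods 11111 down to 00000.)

  [31] ##### => #  t=1,i=11
  [30] ####. => .  t=0,i=14
  [29] ###.# => #  t=1,i=19
  [28] ###.. => .  t=0,i=15
  [27] ##.## => #  t=0,i=6
  [26] ##.#. => #  t=1,i=20
  [25] ##..# => .  t=0,i=0
  [24] ##... => #  t=0,i=9
  [23] #.### => #  t=2,i=8
  [22] #.##. => .  t=0,i=4
  [21] #.#.# => .  t=2,i=23
  [20] #.#.. => #  t=1,i=21
  [19] #..## => #  t=1,i=8
  [18] #..#. => #  t=0,i=1
  [17] #...# => #  t=0,i=10
  [16] #.... => .  t=1,i=3
  [15] .#### => #  t=0,i=13
  [14] .###. => .  t=2,i=16
  [13] .##.# => .  t=0,i=5
  [12] .##.. => .  t=0,i=8
  [11] .#.## => .  t=0,i=3
  [10] .#.#. => .  t=2,i=0
  [9] .#..# => .  t=1,i=7
  [8] .#... => .  t=1,i=2
  [7] ..### => #  t=0,i=12
  [6] ..##. => #  t=0,i=19
  [5] ..#.# => .  t=0,i=2
  [4] ..#.. => #  t=1,i=1
  [3] ...## => #  t=0,i=11
  [2] ...#. => .  t=1,i=0
  [1] ....# => .  t=1,i=4
  [0] ..... => .  t=3,i=4
  bits 10101101100111101000000011011000 = 2912846040

2912846040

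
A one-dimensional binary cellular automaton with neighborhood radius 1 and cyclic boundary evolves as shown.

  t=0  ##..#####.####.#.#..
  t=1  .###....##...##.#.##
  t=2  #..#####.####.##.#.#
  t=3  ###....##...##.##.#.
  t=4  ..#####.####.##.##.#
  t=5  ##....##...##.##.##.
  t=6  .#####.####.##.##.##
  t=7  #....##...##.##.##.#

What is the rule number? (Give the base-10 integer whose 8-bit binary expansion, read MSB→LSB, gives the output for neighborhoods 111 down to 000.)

  ###|.  b7=0 t=0,i=5
  ##.|#  b6=1 t=0,i=1
  #.#|#  b5=1 t=0,i=9
  #..|#  b4=1 t=0,i=2
  .##|.  b3=0 t=0,i=0
  .#.|.  b2=0 t=0,i=15
  ..#|#  b1=1 t=0,i=3
  ...|#  b0=1 t=1,i=5
  bits 01110011 = 115

115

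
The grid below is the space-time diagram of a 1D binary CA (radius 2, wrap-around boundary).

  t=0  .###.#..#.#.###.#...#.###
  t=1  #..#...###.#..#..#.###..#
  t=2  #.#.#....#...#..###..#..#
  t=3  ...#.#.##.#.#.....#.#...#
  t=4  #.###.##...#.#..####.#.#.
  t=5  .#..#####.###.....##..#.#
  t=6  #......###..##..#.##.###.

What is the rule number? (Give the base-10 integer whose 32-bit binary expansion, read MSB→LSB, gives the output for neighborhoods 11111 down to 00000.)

  #####|.  b31=0 t=5,i=6
  ####.|#  b30=1 t=4,i=18
  ###.#|#  b29=1 t=0,i=3
  ###..|#  b28=1 t=1,i=21
  ##.##|#  b27=1 t=0,i=0
  ##.#.|.  b26=0 t=0,i=4
  ##..#|.  b25=0 t=1,i=1
  ##...|#  b24=1 t=4,i=8
  #.###|.  b23=0 t=0,i=1
  #.##.|#  b22=1 t=3,i=7
  #.#.#|.  b21=0 t=0,i=10
  #.#..|.  b20=0 t=0,i=5
  #..##|.  b19=0 t=1,i=23
  #..#.|#  b18=1 t=0,i=7
  #...#|.  b17=0 t=0,i=18
  #....|.  b16=0 t=2,i=6
  .####|.  b15=0 t=4,i=17
  .###.|.  b14=0 t=0,i=2
  .##.#|.  b13=0 t=2,i=0
  .##..|#  b12=1 t=1,i=0
  .#.##|#  b11=1 t=0,i=11
  .#.#.|#  b10=1 t=0,i=9
  .#..#|.  b9=0 t=0,i=6
  .#...|#  b8=1 t=0,i=17
  ..###|.  b7=0 t=1,i=7
  ..##.|#  b6=1 t=1,i=24
  ..#.#|#  b5=1 t=0,i=8
  ..#..|.  b4=0 t=1,i=3
  ...##|.  b3=0 t=1,i=6
  ...#.|#  b2=1 t=0,i=19
  ....#|#  b1=1 t=2,i=7
  .....|.  b0=0 t=3,i=15
  bits 01111001010001000001110101100110 = 2034507110

2034507110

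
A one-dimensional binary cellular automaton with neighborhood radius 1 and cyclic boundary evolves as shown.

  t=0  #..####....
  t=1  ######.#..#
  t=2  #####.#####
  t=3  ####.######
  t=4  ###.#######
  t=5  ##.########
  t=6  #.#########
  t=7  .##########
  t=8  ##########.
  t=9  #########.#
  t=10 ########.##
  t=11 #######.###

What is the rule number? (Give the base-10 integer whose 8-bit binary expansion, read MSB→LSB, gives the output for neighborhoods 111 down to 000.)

190

  ### -> #   bit 7 = 1  t=0,i=4
  ##. -> .   bit 6 = 0  t=0,i=6
  #.# -> #   bit 5 = 1  t=1,i=6
  #.. -> #   bit 4 = 1  t=0,i=1
  .## -> #   bit 3 = 1  t=0,i=3
  .#. -> #   bit 2 = 1  t=0,i=0
  ..# -> #   bit 1 = 1  t=0,i=2
  ... -> .   bit 0 = 0  t=0,i=8
  bits 10111110 = 190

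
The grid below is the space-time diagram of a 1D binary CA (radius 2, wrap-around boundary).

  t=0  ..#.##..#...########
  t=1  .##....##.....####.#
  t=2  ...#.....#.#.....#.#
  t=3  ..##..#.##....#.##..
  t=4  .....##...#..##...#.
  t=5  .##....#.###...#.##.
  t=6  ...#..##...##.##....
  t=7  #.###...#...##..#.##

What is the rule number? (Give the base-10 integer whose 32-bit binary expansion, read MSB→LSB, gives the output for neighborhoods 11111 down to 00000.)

  ##### -> #   bit 31 = 1  t=0,i=14
  ####. -> .   bit 30 = 0  t=0,i=18
  ###.# -> #   bit 29 = 1  t=1,i=17
  ###.. -> #   bit 28 = 1  t=0,i=19
  ##.## -> #   bit 27 = 1  t=6,i=13
  ##.#. -> .   bit 26 = 0  t=1,i=18
  ##..# -> .   bit 25 = 0  t=0,i=0
  ##... -> #   bit 24 = 1  t=1,i=3
  #.### -> .   bit 23 = 0  t=5,i=9
  #.##. -> .   bit 22 = 0  t=0,i=4
  #.#.# -> #   bit 21 = 1  t=1,i=19
  #.#.. -> .   bit 20 = 0  t=2,i=11
  #..## -> .   bit 19 = 0  t=4,i=12
  #..#. -> #   bit 18 = 1  t=0,i=1
  #...# -> .   bit 17 = 0  t=0,i=10
  #.... -> .   bit 16 = 0  t=1,i=4
  .#### -> .   bit 15 = 0  t=0,i=13
  .###. -> .   bit 14 = 0  t=5,i=10
  .##.# -> #   bit 13 = 1  t=6,i=12
  .##.. -> .   bit 12 = 0  t=0,i=5
  .#.## -> .   bit 11 = 0  t=0,i=3
  .#.#. -> .   bit 10 = 0  t=2,i=10
  .#..# -> #   bit 9 = 1  t=4,i=11
  .#... -> .   bit 8 = 0  t=0,i=9
  ..### -> .   bit 7 = 0  t=0,i=12
  ..##. -> .   bit 6 = 0  t=1,i=7
  ..#.# -> #   bit 5 = 1  t=0,i=2
  ..#.. -> #   bit 4 = 1  t=0,i=8
  ...## -> .   bit 3 = 0  t=0,i=11
  ...#. -> #   bit 2 = 1  t=2,i=2
  ....# -> .   bit 1 = 0  t=1,i=5
  ..... -> #   bit 0 = 1  t=1,i=11
  bits 10111001001001000010001000110101 = 3106153013

3106153013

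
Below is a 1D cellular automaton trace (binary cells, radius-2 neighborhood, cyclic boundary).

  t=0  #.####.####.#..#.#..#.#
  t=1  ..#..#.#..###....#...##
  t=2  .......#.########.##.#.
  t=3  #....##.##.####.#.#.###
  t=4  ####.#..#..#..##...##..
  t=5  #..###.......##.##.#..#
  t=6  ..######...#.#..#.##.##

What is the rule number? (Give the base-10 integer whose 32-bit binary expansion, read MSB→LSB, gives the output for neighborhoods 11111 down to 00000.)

  ##### -> #   bit 31 = 1  t=2,i=11
  ####. -> .   bit 30 = 0  t=0,i=4
  ###.# -> #   bit 29 = 1  t=0,i=5
  ###.. -> #   bit 28 = 1  t=1,i=12
  ##.## -> .   bit 27 = 0  t=0,i=1
  ##.#. -> #   bit 26 = 1  t=0,i=11
  ##..# -> .   bit 25 = 0  t=1,i=0
  ##... -> #   bit 24 = 1  t=1,i=13
  #.### -> #   bit 23 = 1  t=0,i=2
  #.##. -> #   bit 22 = 1  t=0,i=22
  #.#.# -> .   bit 21 = 0  t=3,i=16
  #.#.. -> #   bit 20 = 1  t=0,i=12
  #..## -> #   bit 19 = 1  t=1,i=9
  #..#. -> .   bit 18 = 0  t=0,i=14
  #...# -> #   bit 17 = 1  t=1,i=19
  #.... -> #   bit 16 = 1  t=1,i=14
  .#### -> .   bit 15 = 0  t=0,i=3
  .###. -> #   bit 14 = 1  t=1,i=11
  .##.# -> .   bit 13 = 0  t=0,i=0
  .##.. -> .   bit 12 = 0  t=1,i=22
  .#.## -> #   bit 11 = 1  t=0,i=21
  .#.#. -> .   bit 10 = 0  t=0,i=16
  .#..# -> .   bit 9 = 0  t=0,i=13
  .#... -> #   bit 8 = 1  t=1,i=18
  ..### -> #   bit 7 = 1  t=1,i=10
  ..##. -> #   bit 6 = 1  t=1,i=21
  ..#.# -> .   bit 5 = 0  t=0,i=15
  ..#.. -> .   bit 4 = 0  t=1,i=2
  ...## -> .   bit 3 = 0  t=1,i=20
  ...#. -> #   bit 2 = 1  t=1,i=16
  ....# -> #   bit 1 = 1  t=1,i=15
  ..... -> .   bit 0 = 0  t=2,i=1
  bits 10110101110110110100100111000110 = 3051047366

3051047366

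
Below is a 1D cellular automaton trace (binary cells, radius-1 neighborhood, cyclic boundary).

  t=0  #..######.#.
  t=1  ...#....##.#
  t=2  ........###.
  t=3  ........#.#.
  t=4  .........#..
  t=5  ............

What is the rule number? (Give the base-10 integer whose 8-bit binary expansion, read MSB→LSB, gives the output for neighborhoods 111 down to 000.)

104

  [7] ### => .  t=0,i=4
  [6] ##. => #  t=0,i=8
  [5] #.# => #  t=0,i=9
  [4] #.. => .  t=0,i=1
  [3] .## => #  t=0,i=3
  [2] .#. => .  t=0,i=0
  [1] ..# => .  t=0,i=2
  [0] ... => .  t=1,i=1
  bits 01101000 = 104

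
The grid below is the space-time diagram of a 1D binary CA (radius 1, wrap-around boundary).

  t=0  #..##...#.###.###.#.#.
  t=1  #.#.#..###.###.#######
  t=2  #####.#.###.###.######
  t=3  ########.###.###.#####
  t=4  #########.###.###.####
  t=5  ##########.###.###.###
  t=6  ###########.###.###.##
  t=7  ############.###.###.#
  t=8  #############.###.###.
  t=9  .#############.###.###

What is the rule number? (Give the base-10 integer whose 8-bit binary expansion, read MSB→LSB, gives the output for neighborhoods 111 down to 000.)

  ### -> #   bit 7 = 1  t=0,i=11
  ##. -> #   bit 6 = 1  t=0,i=4
  #.# -> #   bit 5 = 1  t=0,i=9
  #.. -> .   bit 4 = 0  t=0,i=1
  .## -> .   bit 3 = 0  t=0,i=3
  .#. -> #   bit 2 = 1  t=0,i=0
  ..# -> #   bit 1 = 1  t=0,i=2
  ... -> .   bit 0 = 0  t=0,i=6
  bits 11100110 = 230

230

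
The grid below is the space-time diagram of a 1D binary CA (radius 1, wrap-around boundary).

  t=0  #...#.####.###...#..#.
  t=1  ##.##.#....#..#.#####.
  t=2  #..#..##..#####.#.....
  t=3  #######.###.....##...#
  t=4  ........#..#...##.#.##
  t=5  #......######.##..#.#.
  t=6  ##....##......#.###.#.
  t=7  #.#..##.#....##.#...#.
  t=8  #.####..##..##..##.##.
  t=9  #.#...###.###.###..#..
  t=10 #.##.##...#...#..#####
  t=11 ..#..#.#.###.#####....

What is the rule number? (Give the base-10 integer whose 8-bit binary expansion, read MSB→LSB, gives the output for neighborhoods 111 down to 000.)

  nb ###: next=.  (t=0,i=7, bit7=0)
  nb ##.: next=.  (t=0,i=9, bit6=0)
  nb #.#: next=.  (t=0,i=5, bit5=0)
  nb #..: next=#  (t=0,i=1, bit4=1)
  nb .##: next=#  (t=0,i=6, bit3=1)
  nb .#.: next=#  (t=0,i=0, bit2=1)
  nb ..#: next=#  (t=0,i=3, bit1=1)
  nb ...: next=.  (t=0,i=2, bit0=0)
  bits 00011110 = 30

30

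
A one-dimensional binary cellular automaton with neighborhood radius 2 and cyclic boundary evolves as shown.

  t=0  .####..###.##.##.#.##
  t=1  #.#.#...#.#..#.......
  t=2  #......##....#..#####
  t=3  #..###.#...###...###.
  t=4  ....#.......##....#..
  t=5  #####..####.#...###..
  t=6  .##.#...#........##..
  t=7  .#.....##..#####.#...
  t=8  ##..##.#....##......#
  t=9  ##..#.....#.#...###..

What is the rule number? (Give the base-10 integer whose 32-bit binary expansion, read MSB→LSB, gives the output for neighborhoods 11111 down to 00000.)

2550186103

  nb #####: next=#  (t=2,i=18, bit31=1)
  nb ####.: next=.  (t=0,i=3, bit30=0)
  nb ###.#: next=.  (t=0,i=9, bit29=0)
  nb ###..: next=#  (t=0,i=4, bit28=1)
  nb ##.##: next=#  (t=0,i=0, bit27=1)
  nb ##.#.: next=.  (t=0,i=16, bit26=0)
  nb ##..#: next=.  (t=0,i=5, bit25=0)
  nb ##...: next=.  (t=2,i=1, bit24=0)
  nb #.###: next=.  (t=0,i=1, bit23=0)
  nb #.##.: next=.  (t=0,i=11, bit22=0)
  nb #.#.#: next=.  (t=0,i=17, bit21=0)
  nb #.#..: next=.  (t=1,i=4, bit20=0)
  nb #..##: next=.  (t=0,i=6, bit19=0)
  nb #..#.: next=.  (t=1,i=12, bit18=0)
  nb #...#: next=.  (t=1,i=6, bit17=0)
  nb #....: next=.  (t=1,i=15, bit16=0)
  nb .####: next=#  (t=0,i=2, bit15=1)
  nb .###.: next=#  (t=0,i=8, bit14=1)
  nb .##.#: next=.  (t=0,i=12, bit13=0)
  nb .##..: next=.  (t=2,i=8, bit12=0)
  nb .#.##: next=.  (t=0,i=18, bit11=0)
  nb .#.#.: next=.  (t=1,i=1, bit10=0)
  nb .#..#: next=.  (t=1,i=11, bit9=0)
  nb .#...: next=.  (t=1,i=5, bit8=0)
  nb ..###: next=.  (t=0,i=7, bit7=0)
  nb ..##.: next=#  (t=2,i=7, bit6=1)
  nb ..#.#: next=#  (t=1,i=0, bit5=1)
  nb ..#..: next=#  (t=1,i=13, bit4=1)
  nb ...##: next=.  (t=2,i=6, bit3=0)
  nb ...#.: next=#  (t=1,i=7, bit2=1)
  nb ....#: next=#  (t=1,i=19, bit1=1)
  nb .....: next=#  (t=1,i=16, bit0=1)
  bits 10011000000000001100000001110111 = 2550186103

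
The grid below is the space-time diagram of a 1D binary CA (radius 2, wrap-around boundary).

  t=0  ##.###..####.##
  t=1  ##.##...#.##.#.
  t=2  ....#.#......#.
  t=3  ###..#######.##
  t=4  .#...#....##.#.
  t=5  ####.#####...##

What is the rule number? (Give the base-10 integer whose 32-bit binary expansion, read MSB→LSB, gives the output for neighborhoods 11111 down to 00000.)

1622628251

  #####|.  b31=0 t=3,i=0
  ####.|#  b30=1 t=0,i=0
  ###.#|#  b29=1 t=0,i=1
  ###..|.  b28=0 t=0,i=5
  ##.##|.  b27=0 t=0,i=2
  ##.#.|.  b26=0 t=1,i=12
  ##..#|.  b25=0 t=0,i=6
  ##...|.  b24=0 t=1,i=5
  #.###|#  b23=1 t=0,i=3
  #.##.|.  b22=0 t=1,i=0
  #.#.#|#  b21=1 t=1,i=13
  #.#..|#  b20=1 t=2,i=6
  #..##|.  b19=0 t=0,i=7
  #..#.|#  b18=1 t=4,i=0
  #...#|#  b17=1 t=1,i=6
  #....|#  b16=1 t=2,i=0
  .####|.  b15=0 t=0,i=9
  .###.|#  b14=1 t=0,i=4
  .##.#|.  b13=0 t=1,i=1
  .##..|#  b12=1 t=1,i=4
  .#.##|.  b11=0 t=1,i=9
  .#.#.|#  b10=1 t=2,i=5
  .#..#|#  b9=1 t=4,i=14
  .#...|#  b8=1 t=2,i=7
  ..###|#  b7=1 t=0,i=8
  ..##.|.  b6=0 t=4,i=10
  ..#.#|.  b5=0 t=1,i=8
  ..#..|#  b4=1 t=2,i=13
  ...##|#  b3=1 t=4,i=9
  ...#.|.  b2=0 t=1,i=7
  ....#|#  b1=1 t=2,i=2
  .....|#  b0=1 t=2,i=1
  bits 01100000101101110101011110011011 = 1622628251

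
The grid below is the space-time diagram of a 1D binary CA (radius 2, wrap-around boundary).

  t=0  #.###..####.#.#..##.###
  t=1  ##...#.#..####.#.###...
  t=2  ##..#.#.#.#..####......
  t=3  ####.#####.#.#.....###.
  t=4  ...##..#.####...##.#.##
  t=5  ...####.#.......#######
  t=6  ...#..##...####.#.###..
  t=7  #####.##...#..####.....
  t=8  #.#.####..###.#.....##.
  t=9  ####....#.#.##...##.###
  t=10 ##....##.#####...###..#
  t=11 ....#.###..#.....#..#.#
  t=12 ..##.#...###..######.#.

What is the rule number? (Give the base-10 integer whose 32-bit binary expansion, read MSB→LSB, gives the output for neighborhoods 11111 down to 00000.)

  [31] ##### => #  t=3,i=7
  [30] ####. => .  t=0,i=9
  [29] ###.# => #  t=0,i=0
  [28] ###.. => .  t=0,i=4
  [27] ##.## => #  t=0,i=1
  [26] ##.#. => #  t=0,i=11
  [25] ##..# => #  t=0,i=5
  [24] ##... => .  t=1,i=2
  [23] #.### => .  t=0,i=2
  [22] #.##. => #  t=4,i=21
  [21] #.#.# => #  t=0,i=12
  [20] #.#.. => .  t=0,i=14
  [19] #..## => .  t=0,i=6
  [18] #..#. => #  t=2,i=3
  [17] #...# => .  t=1,i=3
  [16] #.... => .  t=2,i=18
  [15] .#### => .  t=0,i=8
  [14] .###. => .  t=0,i=3
  [13] .##.# => #  t=0,i=18
  [12] .##.. => #  t=1,i=1
  [11] .#.## => #  t=1,i=16
  [10] .#.#. => #  t=0,i=13
  [9] .#..# => #  t=0,i=15
  [8] .#... => .  t=3,i=14
  [7] ..### => #  t=0,i=7
  [6] ..##. => #  t=0,i=17
  [5] ..#.# => .  t=1,i=5
  [4] ..#.. => #  t=6,i=3
  [3] ...## => .  t=1,i=22
  [2] ...#. => #  t=1,i=4
  [1] ....# => #  t=2,i=21
  [0] ..... => #  t=2,i=19
  bits 10101110011001000011111011010111 = 2925805271

2925805271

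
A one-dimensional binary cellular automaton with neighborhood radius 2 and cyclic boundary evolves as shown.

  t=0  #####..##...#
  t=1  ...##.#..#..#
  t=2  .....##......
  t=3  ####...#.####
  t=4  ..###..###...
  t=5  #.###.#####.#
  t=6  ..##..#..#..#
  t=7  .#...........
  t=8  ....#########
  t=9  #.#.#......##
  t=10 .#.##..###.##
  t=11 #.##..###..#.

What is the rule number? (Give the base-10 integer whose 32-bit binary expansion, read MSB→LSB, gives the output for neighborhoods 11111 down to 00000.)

  #####|.  b31=0 t=0,i=1
  ####.|#  b30=1 t=0,i=3
  ###.#|.  b29=0 t=5,i=4
  ###..|#  b28=1 t=0,i=4
  ##.##|.  b27=0 t=5,i=1
  ##.#.|#  b26=1 t=1,i=5
  ##..#|.  b25=0 t=0,i=5
  ##...|#  b24=1 t=0,i=9
  #.###|#  b23=1 t=3,i=9
  #.##.|#  b22=1 t=5,i=12
  #.#.#|.  b21=0 t=9,i=2
  #.#..|#  b20=1 t=1,i=6
  #..##|#  b19=1 t=0,i=6
  #..#.|.  b18=0 t=1,i=8
  #...#|.  b17=0 t=0,i=10
  #....|.  b16=0 t=2,i=8
  .####|.  b15=0 t=0,i=0
  .###.|#  b14=1 t=4,i=3
  .##.#|.  b13=0 t=1,i=4
  .##..|.  b12=0 t=0,i=8
  .#.##|#  b11=1 t=3,i=8
  .#.#.|#  b10=1 t=9,i=3
  .#..#|.  b9=0 t=1,i=7
  .#...|.  b8=0 t=1,i=0
  ..###|#  b7=1 t=0,i=12
  ..##.|.  b6=0 t=0,i=7
  ..#.#|#  b5=1 t=3,i=7
  ..#..|.  b4=0 t=1,i=9
  ...##|.  b3=0 t=0,i=11
  ...#.|.  b2=0 t=3,i=6
  ....#|#  b1=1 t=2,i=3
  .....|#  b0=1 t=2,i=0
  bits 01010101110110000100110010100011 = 1440238755

1440238755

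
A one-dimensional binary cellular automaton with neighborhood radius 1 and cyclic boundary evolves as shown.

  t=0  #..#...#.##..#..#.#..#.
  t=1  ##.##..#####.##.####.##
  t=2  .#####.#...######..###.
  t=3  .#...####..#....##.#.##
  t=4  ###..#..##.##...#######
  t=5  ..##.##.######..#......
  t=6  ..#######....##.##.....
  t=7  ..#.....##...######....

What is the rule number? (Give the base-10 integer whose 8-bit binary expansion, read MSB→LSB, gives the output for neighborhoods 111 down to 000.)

124

  nb ###: next=.  (t=1,i=0, bit7=0)
  nb ##.: next=#  (t=0,i=10, bit6=1)
  nb #.#: next=#  (t=0,i=8, bit5=1)
  nb #..: next=#  (t=0,i=1, bit4=1)
  nb .##: next=#  (t=0,i=9, bit3=1)
  nb .#.: next=#  (t=0,i=0, bit2=1)
  nb ..#: next=.  (t=0,i=2, bit1=0)
  nb ...: next=.  (t=0,i=5, bit0=0)
  bits 01111100 = 124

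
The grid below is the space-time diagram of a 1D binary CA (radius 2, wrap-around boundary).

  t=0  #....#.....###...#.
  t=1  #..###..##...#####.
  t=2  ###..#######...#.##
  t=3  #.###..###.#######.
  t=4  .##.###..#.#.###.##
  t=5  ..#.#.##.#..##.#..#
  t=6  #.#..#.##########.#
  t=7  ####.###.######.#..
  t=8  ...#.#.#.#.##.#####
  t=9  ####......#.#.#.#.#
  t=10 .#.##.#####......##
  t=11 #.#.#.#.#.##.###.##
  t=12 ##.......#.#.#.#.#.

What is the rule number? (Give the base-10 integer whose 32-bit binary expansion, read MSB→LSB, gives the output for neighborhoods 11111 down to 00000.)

3080338039

  nb #####: next=#  (t=1,i=15, bit31=1)
  nb ####.: next=.  (t=1,i=16, bit30=0)
  nb ###.#: next=#  (t=1,i=17, bit29=1)
  nb ###..: next=#  (t=0,i=13, bit28=1)
  nb ##.##: next=.  (t=3,i=10, bit27=0)
  nb ##.#.: next=#  (t=1,i=18, bit26=1)
  nb ##..#: next=#  (t=1,i=6, bit25=1)
  nb ##...: next=#  (t=0,i=14, bit24=1)
  nb #.###: next=#  (t=2,i=17, bit23=1)
  nb #.##.: next=.  (t=4,i=1, bit22=0)
  nb #.#.#: next=.  (t=3,i=0, bit21=0)
  nb #.#..: next=#  (t=0,i=0, bit20=1)
  nb #..##: next=#  (t=1,i=2, bit19=1)
  nb #..#.: next=.  (t=4,i=8, bit18=0)
  nb #...#: next=#  (t=0,i=15, bit17=1)
  nb #....: next=.  (t=0,i=2, bit16=0)
  nb .####: next=.  (t=1,i=14, bit15=0)
  nb .###.: next=.  (t=0,i=12, bit14=0)
  nb .##.#: next=#  (t=4,i=2, bit13=1)
  nb .##..: next=#  (t=1,i=9, bit12=1)
  nb .#.##: next=#  (t=2,i=16, bit11=1)
  nb .#.#.: next=.  (t=0,i=18, bit10=0)
  nb .#..#: next=#  (t=1,i=1, bit9=1)
  nb .#...: next=.  (t=0,i=1, bit8=0)
  nb ..###: next=.  (t=0,i=11, bit7=0)
  nb ..##.: next=#  (t=1,i=8, bit6=1)
  nb ..#.#: next=#  (t=0,i=17, bit5=1)
  nb ..#..: next=#  (t=0,i=5, bit4=1)
  nb ...##: next=.  (t=0,i=10, bit3=0)
  nb ...#.: next=#  (t=0,i=4, bit2=1)
  nb ....#: next=#  (t=0,i=3, bit1=1)
  nb .....: next=#  (t=0,i=8, bit0=1)
  bits 10110111100110100011101001110111 = 3080338039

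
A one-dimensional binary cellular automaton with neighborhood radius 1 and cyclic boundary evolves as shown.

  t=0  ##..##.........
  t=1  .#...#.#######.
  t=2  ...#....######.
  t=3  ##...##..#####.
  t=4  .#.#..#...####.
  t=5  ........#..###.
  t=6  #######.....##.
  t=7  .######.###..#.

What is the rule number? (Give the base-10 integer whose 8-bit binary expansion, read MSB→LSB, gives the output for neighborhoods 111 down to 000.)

193

  [7] ### => #  t=1,i=8
  [6] ##. => #  t=0,i=1
  [5] #.# => .  t=1,i=6
  [4] #.. => .  t=0,i=2
  [3] .## => .  t=0,i=0
  [2] .#. => .  t=1,i=1
  [1] ..# => .  t=0,i=3
  [0] ... => #  t=0,i=7
  bits 11000001 = 193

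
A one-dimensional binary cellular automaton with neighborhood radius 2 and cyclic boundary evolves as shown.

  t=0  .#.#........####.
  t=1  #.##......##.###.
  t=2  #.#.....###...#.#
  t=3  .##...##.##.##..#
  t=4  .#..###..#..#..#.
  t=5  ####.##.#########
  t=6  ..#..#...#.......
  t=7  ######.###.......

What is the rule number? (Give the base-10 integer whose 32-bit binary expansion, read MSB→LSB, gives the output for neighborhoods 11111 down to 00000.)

  [31] ##### => .  t=5,i=0
  [30] ####. => #  t=0,i=14
  [29] ###.# => .  t=1,i=15
  [28] ###.. => #  t=0,i=15
  [27] ##.## => .  t=1,i=12
  [26] ##.#. => #  t=1,i=16
  [25] ##..# => .  t=0,i=16
  [24] ##... => .  t=1,i=4
  [23] #.### => .  t=1,i=13
  [22] #.##. => #  t=1,i=2
  [21] #.#.# => #  t=1,i=0
  [20] #.#.. => #  t=0,i=3
  [19] #..## => #  t=4,i=3
  [18] #..#. => #  t=0,i=0
  [17] #...# => #  t=2,i=12
  [16] #.... => .  t=0,i=5
  [15] .#### => #  t=0,i=13
  [14] .###. => #  t=1,i=14
  [13] .##.# => .  t=1,i=11
  [12] .##.. => .  t=1,i=3
  [11] .#.## => .  t=1,i=1
  [10] .#.#. => #  t=0,i=2
  [9] .#..# => #  t=4,i=2
  [8] .#... => .  t=0,i=4
  [7] ..### => .  t=0,i=12
  [6] ..##. => #  t=1,i=10
  [5] ..#.# => .  t=0,i=1
  [4] ..#.. => #  t=4,i=1
  [3] ...## => #  t=0,i=11
  [2] ...#. => #  t=2,i=13
  [1] ....# => #  t=0,i=10
  [0] ..... => .  t=0,i=6
  bits 01010100011111101100011001011110 = 1417594462

1417594462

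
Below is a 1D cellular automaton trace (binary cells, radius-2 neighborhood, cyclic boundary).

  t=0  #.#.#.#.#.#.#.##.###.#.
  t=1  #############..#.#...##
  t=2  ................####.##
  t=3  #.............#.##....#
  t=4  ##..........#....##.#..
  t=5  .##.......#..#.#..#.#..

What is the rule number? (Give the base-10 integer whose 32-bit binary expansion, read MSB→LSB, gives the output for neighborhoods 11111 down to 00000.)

28489090

  #####|.  b31=0 t=1,i=0
  ####.|.  b30=0 t=1,i=11
  ###.#|.  b29=0 t=0,i=19
  ###..|.  b28=0 t=1,i=12
  ##.##|.  b27=0 t=0,i=16
  ##.#.|.  b26=0 t=0,i=20
  ##..#|.  b25=0 t=1,i=13
  ##...|#  b24=1 t=2,i=0
  #.###|#  b23=1 t=0,i=17
  #.##.|.  b22=0 t=0,i=14
  #.#.#|#  b21=1 t=0,i=0
  #.#..|#  b20=1 t=1,i=17
  #..##|.  b19=0 t=4,i=22
  #..#.|.  b18=0 t=1,i=14
  #...#|#  b17=1 t=1,i=19
  #....|.  b16=0 t=2,i=1
  .####|#  b15=1 t=1,i=22
  .###.|.  b14=0 t=0,i=18
  .##.#|#  b13=1 t=0,i=15
  .##..|#  b12=1 t=2,i=22
  .#.##|.  b11=0 t=0,i=13
  .#.#.|#  b10=1 t=0,i=1
  .#..#|.  b9=0 t=4,i=21
  .#...|#  b8=1 t=1,i=18
  ..###|#  b7=1 t=1,i=21
  ..##.|.  b6=0 t=3,i=22
  ..#.#|.  b5=0 t=1,i=15
  ..#..|.  b4=0 t=4,i=12
  ...##|.  b3=0 t=1,i=20
  ...#.|.  b2=0 t=3,i=13
  ....#|#  b1=1 t=2,i=14
  .....|.  b0=0 t=2,i=2
  bits 00000001101100101011010110000010 = 28489090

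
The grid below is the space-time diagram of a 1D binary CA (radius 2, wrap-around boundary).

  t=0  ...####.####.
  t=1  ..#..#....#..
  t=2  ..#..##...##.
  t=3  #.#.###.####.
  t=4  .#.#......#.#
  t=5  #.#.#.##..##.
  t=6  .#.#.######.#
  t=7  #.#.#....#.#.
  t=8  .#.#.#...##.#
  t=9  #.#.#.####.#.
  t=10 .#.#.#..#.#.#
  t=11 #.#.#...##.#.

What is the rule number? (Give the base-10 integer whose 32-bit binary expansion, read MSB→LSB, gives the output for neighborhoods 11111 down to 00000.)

1179262329

  [31] ##### => .  t=6,i=7
  [30] ####. => #  t=0,i=5
  [29] ###.# => .  t=0,i=6
  [28] ###.. => .  t=0,i=11
  [27] ##.## => .  t=0,i=7
  [26] ##.#. => #  t=3,i=12
  [25] ##..# => #  t=5,i=8
  [24] ##... => .  t=0,i=12
  [23] #.### => .  t=0,i=8
  [22] #.##. => #  t=5,i=6
  [21] #.#.# => .  t=3,i=0
  [20] #.#.. => .  t=4,i=3
  [19] #..## => #  t=2,i=4
  [18] #..#. => .  t=1,i=4
  [17] #...# => #  t=2,i=0
  [16] #.... => .  t=0,i=0
  [15] .#### => .  t=0,i=4
  [14] .###. => .  t=3,i=5
  [13] .##.# => .  t=5,i=11
  [12] .##.. => #  t=2,i=6
  [11] .#.## => #  t=3,i=3
  [10] .#.#. => #  t=3,i=1
  [9] .#..# => .  t=1,i=3
  [8] .#... => #  t=1,i=6
  [7] ..### => .  t=0,i=3
  [6] ..##. => #  t=2,i=5
  [5] ..#.# => #  t=4,i=10
  [4] ..#.. => #  t=1,i=2
  [3] ...## => #  t=0,i=2
  [2] ...#. => .  t=1,i=1
  [1] ....# => .  t=0,i=1
  [0] ..... => #  t=4,i=6
  bits 01000110010010100001110101111001 = 1179262329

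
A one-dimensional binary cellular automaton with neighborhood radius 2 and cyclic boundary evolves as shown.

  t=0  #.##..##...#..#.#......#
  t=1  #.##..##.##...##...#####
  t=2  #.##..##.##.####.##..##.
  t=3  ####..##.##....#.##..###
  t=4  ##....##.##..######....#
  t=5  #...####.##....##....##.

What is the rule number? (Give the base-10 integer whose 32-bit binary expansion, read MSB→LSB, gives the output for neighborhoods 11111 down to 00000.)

2757917807

  nb #####: next=#  (t=1,i=21, bit31=1)
  nb ####.: next=.  (t=1,i=23, bit30=0)
  nb ###.#: next=#  (t=1,i=0, bit29=1)
  nb ###..: next=.  (t=3,i=3, bit28=0)
  nb ##.##: next=.  (t=0,i=1, bit27=0)
  nb ##.#.: next=#  (t=2,i=23, bit26=1)
  nb ##..#: next=.  (t=0,i=4, bit25=0)
  nb ##...: next=.  (t=0,i=8, bit24=0)
  nb #.###: next=.  (t=2,i=12, bit23=0)
  nb #.##.: next=#  (t=0,i=2, bit22=1)
  nb #.#.#: next=#  (t=2,i=0, bit21=1)
  nb #.#..: next=.  (t=0,i=16, bit20=0)
  nb #..##: next=.  (t=0,i=5, bit19=0)
  nb #..#.: next=.  (t=0,i=13, bit18=0)
  nb #...#: next=#  (t=0,i=9, bit17=1)
  nb #....: next=.  (t=0,i=18, bit16=0)
  nb .####: next=.  (t=1,i=20, bit15=0)
  nb .###.: next=#  (t=4,i=0, bit14=1)
  nb .##.#: next=#  (t=0,i=0, bit13=1)
  nb .##..: next=#  (t=0,i=3, bit12=1)
  nb .#.##: next=#  (t=2,i=1, bit11=1)
  nb .#.#.: next=#  (t=0,i=15, bit10=1)
  nb .#..#: next=.  (t=0,i=12, bit9=0)
  nb .#...: next=.  (t=0,i=17, bit8=0)
  nb ..###: next=.  (t=1,i=19, bit7=0)
  nb ..##.: next=#  (t=0,i=6, bit6=1)
  nb ..#.#: next=#  (t=0,i=14, bit5=1)
  nb ..#..: next=.  (t=0,i=11, bit4=0)
  nb ...##: next=#  (t=0,i=22, bit3=1)
  nb ...#.: next=#  (t=0,i=10, bit2=1)
  nb ....#: next=#  (t=0,i=21, bit1=1)
  nb .....: next=#  (t=0,i=19, bit0=1)
  bits 10100100011000100111110001101111 = 2757917807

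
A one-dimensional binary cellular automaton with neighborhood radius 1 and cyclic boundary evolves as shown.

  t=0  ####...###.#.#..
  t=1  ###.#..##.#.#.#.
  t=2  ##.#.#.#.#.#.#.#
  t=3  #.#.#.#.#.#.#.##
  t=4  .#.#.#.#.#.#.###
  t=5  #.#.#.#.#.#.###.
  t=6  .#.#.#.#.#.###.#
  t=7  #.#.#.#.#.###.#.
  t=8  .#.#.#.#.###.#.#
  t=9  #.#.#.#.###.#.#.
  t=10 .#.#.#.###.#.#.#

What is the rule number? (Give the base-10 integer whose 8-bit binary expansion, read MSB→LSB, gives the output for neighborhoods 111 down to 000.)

  nb ###: next=#  (t=0,i=1, bit7=1)
  nb ##.: next=.  (t=0,i=3, bit6=0)
  nb #.#: next=#  (t=0,i=10, bit5=1)
  nb #..: next=#  (t=0,i=4, bit4=1)
  nb .##: next=#  (t=0,i=0, bit3=1)
  nb .#.: next=.  (t=0,i=11, bit2=0)
  nb ..#: next=.  (t=0,i=6, bit1=0)
  nb ...: next=.  (t=0,i=5, bit0=0)
  bits 10111000 = 184

184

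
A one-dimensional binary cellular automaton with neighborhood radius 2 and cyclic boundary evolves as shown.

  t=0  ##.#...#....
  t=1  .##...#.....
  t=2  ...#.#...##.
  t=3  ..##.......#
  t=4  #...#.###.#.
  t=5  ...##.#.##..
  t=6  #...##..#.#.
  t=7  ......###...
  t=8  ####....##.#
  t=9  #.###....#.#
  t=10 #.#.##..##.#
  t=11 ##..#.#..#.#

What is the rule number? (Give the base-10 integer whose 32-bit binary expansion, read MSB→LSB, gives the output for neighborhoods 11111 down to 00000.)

2009375269

  nb #####: next=.  (t=8,i=1, bit31=0)
  nb ####.: next=#  (t=8,i=2, bit30=1)
  nb ###.#: next=#  (t=4,i=8, bit29=1)
  nb ###..: next=#  (t=7,i=8, bit28=1)
  nb ##.##: next=.  (t=8,i=10, bit27=0)
  nb ##.#.: next=#  (t=0,i=2, bit26=1)
  nb ##..#: next=#  (t=6,i=6, bit25=1)
  nb ##...: next=#  (t=1,i=3, bit24=1)
  nb #.###: next=#  (t=4,i=6, bit23=1)
  nb #.##.: next=#  (t=5,i=8, bit22=1)
  nb #.#.#: next=.  (t=4,i=10, bit21=0)
  nb #.#..: next=.  (t=0,i=3, bit20=0)
  nb #..##: next=.  (t=3,i=1, bit19=0)
  nb #..#.: next=#  (t=6,i=7, bit18=1)
  nb #...#: next=.  (t=0,i=5, bit17=0)
  nb #....: next=.  (t=0,i=9, bit16=0)
  nb .####: next=#  (t=8,i=0, bit15=1)
  nb .###.: next=.  (t=4,i=7, bit14=0)
  nb .##.#: next=#  (t=0,i=1, bit13=1)
  nb .##..: next=.  (t=1,i=2, bit12=0)
  nb .#.##: next=.  (t=4,i=5, bit11=0)
  nb .#.#.: next=.  (t=2,i=4, bit10=0)
  nb .#..#: next=#  (t=3,i=0, bit9=1)
  nb .#...: next=.  (t=0,i=4, bit8=0)
  nb ..###: next=.  (t=7,i=6, bit7=0)
  nb ..##.: next=.  (t=0,i=0, bit6=0)
  nb ..#.#: next=#  (t=2,i=3, bit5=1)
  nb ..#..: next=.  (t=0,i=7, bit4=0)
  nb ...##: next=.  (t=0,i=11, bit3=0)
  nb ...#.: next=#  (t=0,i=6, bit2=1)
  nb ....#: next=.  (t=0,i=10, bit1=0)
  nb .....: next=#  (t=1,i=9, bit0=1)
  bits 01110111110001001010001000100101 = 2009375269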